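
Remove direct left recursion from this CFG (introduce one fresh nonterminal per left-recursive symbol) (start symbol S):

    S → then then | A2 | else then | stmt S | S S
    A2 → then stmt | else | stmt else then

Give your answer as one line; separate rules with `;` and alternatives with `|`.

Left recursion appears on S.
For S: α = {S}, β = {then then, A2, else then, stmt S}. Rewrite as S → β S' and S' → α S' | ε.

S → then then S' | A2 S' | else then S' | stmt S S'; A2 → then stmt | else | stmt else then; S' → S S' | ε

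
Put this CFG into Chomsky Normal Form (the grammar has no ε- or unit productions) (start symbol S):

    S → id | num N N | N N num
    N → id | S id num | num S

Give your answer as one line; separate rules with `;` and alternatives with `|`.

Introduce a nonterminal for each terminal appearing in a rule of length ≥ 2: X1 → num, X2 → id.
Binarize each right-hand side of length ≥ 3 by chaining fresh nonterminals (Y1, Y2, …): affected rules were S → X1 N N; S → N N X1; N → S X2 X1.

S → id | X1 Y1 | N Y2; N → id | S Y3 | X1 S; X1 → num; X2 → id; Y1 → N N; Y2 → N X1; Y3 → X2 X1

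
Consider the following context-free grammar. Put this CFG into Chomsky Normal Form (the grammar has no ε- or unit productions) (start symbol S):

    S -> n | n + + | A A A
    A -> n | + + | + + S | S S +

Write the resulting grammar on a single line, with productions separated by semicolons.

S -> n | X1 Y1 | A Y2; A -> n | X2 X2 | X2 Y3 | S Y4; X1 -> n; X2 -> +; Y1 -> X2 X2; Y2 -> A A; Y3 -> X2 S; Y4 -> S X2

Introduce a nonterminal for each terminal appearing in a rule of length ≥ 2: X1 → n, X2 → +.
Binarize each right-hand side of length ≥ 3 by chaining fresh nonterminals (Y1, Y2, …): affected rules were S → X1 X2 X2; S → A A A; A → X2 X2 S; A → S S X2.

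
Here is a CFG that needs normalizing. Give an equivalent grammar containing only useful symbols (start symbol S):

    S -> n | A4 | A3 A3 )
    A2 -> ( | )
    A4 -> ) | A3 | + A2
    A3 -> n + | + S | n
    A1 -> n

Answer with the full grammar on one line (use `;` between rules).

Generating nonterminals: {A1, A2, A3, A4, S}.
Reachable from S after that: {A2, A3, A4, S}.
Removed useless symbols: {A1} and every production mentioning them.

S -> n | A4 | A3 A3 ); A2 -> ( | ); A4 -> ) | A3 | + A2; A3 -> n + | + S | n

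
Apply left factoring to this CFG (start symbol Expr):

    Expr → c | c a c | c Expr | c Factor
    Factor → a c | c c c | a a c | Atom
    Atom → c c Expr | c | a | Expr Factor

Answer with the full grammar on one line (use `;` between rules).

Expr has alternatives sharing prefix 'c': factor to Expr → c Expr1 with Expr1 → ε | a c | Expr | Factor.
Factor has alternatives sharing prefix 'a': factor to Factor → a Factor1 with Factor1 → c | a c.
Atom has alternatives sharing prefix 'c': factor to Atom → c Atom1 with Atom1 → c Expr | ε.

Expr → c Expr1; Factor → c c c | Atom | a Factor1; Atom → a | Expr Factor | c Atom1; Expr1 → ε | a c | Expr | Factor; Factor1 → c | a c; Atom1 → c Expr | ε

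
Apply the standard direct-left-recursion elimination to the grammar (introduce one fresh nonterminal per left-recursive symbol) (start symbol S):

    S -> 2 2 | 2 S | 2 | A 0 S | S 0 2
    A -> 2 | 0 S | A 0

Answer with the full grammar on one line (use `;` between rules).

S, A are directly left-recursive.
For S: α = {0 2}, β = {2 2, 2 S, 2, A 0 S}. Rewrite as S → β S' and S' → α S' | ε.
For A: α = {0}, β = {2, 0 S}. Rewrite as A → β A' and A' → α A' | ε.

S -> 2 2 S' | 2 S S' | 2 S' | A 0 S S'; A -> 2 A' | 0 S A'; S' -> 0 2 S' | ε; A' -> 0 A' | ε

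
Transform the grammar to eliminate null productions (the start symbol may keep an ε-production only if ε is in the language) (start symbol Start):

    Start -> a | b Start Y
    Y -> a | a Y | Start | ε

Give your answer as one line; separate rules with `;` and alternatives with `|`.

The nullable symbols are {Y}.
ε ∉ L(G), so no ε-production is kept.
Add the nullable-subset variants: Start → b Start Y gives b Start Y | b Start.

Start -> a | b Start Y | b Start; Y -> a | a Y | Start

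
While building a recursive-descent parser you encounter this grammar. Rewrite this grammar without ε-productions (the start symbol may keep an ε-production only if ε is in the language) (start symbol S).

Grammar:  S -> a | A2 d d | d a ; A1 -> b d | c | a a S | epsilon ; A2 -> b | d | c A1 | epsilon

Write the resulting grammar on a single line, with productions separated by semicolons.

Nullable set = {A1, A2}.
ε ∉ L(G), so no ε-production is kept.
Expand every rule over subsets of its nullable positions: S → A2 d d gives A2 d d | d d. A2 → c A1 gives c A1 | c.

S -> a | A2 d d | d d | d a; A1 -> b d | c | a a S; A2 -> b | d | c A1 | c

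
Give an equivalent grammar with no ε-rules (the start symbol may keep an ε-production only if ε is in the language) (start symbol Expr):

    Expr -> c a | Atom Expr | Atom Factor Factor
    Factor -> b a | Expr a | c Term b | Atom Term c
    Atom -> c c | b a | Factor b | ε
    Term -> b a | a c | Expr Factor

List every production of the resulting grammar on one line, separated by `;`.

Expr -> c a | Atom Expr | Atom Factor Factor | Factor Factor; Factor -> b a | Expr a | c Term b | Atom Term c | Term c; Atom -> c c | b a | Factor b; Term -> b a | a c | Expr Factor

Nullable set = {Atom}.
ε ∉ L(G), so no ε-production is kept.
Add the nullable-subset variants: Expr → Atom Factor Factor gives Atom Factor Factor | Factor Factor. Factor → Atom Term c gives Atom Term c | Term c.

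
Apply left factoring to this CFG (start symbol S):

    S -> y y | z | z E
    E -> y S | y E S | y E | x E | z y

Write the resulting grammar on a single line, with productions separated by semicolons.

S has alternatives sharing prefix 'z': factor to S → z S' with S' → ε | E.
E has alternatives sharing prefix 'y': factor to E → y E' with E' → S | E S | E.
E' has alternatives sharing prefix 'E': factor to E' → E E'' with E'' → S | ε.

S -> y y | z S'; E -> x E | z y | y E'; S' -> ε | E; E' -> S | E E''; E'' -> S | ε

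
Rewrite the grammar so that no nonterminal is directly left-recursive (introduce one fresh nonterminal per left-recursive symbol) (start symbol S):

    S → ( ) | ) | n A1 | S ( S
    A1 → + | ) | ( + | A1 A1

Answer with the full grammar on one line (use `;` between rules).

S → ( ) S' | ) S' | n A1 S'; A1 → + A1' | ) A1' | ( + A1'; S' → ( S S' | ε; A1' → A1 A1' | ε

Left recursion appears on S, A1.
For S: α = {( S}, β = {( ), ), n A1}. Rewrite as S → β S' and S' → α S' | ε.
For A1: α = {A1}, β = {+, ), ( +}. Rewrite as A1 → β A1' and A1' → α A1' | ε.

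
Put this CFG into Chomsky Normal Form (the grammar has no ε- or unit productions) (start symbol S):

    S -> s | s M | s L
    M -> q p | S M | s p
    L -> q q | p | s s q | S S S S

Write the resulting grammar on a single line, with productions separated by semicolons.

Introduce a nonterminal for each terminal appearing in a rule of length ≥ 2: X1 → s, X2 → q, X3 → p.
Binarize each right-hand side of length ≥ 3 by chaining fresh nonterminals (Y1, Y2, …): affected rules were L → X1 X1 X2; L → S S S S.

S -> s | X1 M | X1 L; M -> X2 X3 | S M | X1 X3; L -> X2 X2 | p | X1 Y1 | S Y2; X1 -> s; X2 -> q; X3 -> p; Y1 -> X1 X2; Y2 -> S Y3; Y3 -> S S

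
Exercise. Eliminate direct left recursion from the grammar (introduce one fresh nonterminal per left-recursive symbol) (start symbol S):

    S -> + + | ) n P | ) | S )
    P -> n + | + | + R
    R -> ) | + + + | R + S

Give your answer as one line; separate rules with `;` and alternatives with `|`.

S -> + + S' | ) n P S' | ) S'; P -> n + | + | + R; R -> ) R' | + + + R'; S' -> ) S' | ε; R' -> + S R' | ε

S, R are directly left-recursive.
For S: α = {)}, β = {+ +, ) n P, )}. Rewrite as S → β S' and S' → α S' | ε.
For R: α = {+ S}, β = {), + + +}. Rewrite as R → β R' and R' → α R' | ε.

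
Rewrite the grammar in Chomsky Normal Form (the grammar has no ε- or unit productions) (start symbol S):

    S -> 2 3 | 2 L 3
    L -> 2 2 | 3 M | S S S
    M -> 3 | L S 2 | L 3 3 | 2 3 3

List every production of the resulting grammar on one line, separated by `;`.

Introduce a nonterminal for each terminal appearing in a rule of length ≥ 2: X1 → 2, X2 → 3.
Binarize each right-hand side of length ≥ 3 by chaining fresh nonterminals (Y1, Y2, …): affected rules were S → X1 L X2; L → S S S; M → L S X1; M → L X2 X2.

S -> X1 X2 | X1 Y1; L -> X1 X1 | X2 M | S Y2; M -> 3 | L Y3 | L Y4 | X1 Y5; X1 -> 2; X2 -> 3; Y1 -> L X2; Y2 -> S S; Y3 -> S X1; Y4 -> X2 X2; Y5 -> X2 X2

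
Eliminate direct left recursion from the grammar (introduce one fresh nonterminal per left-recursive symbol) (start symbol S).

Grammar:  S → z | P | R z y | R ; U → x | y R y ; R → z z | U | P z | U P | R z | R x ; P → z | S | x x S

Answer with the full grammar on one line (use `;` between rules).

Left recursion appears on R.
For R: α = {z, x}, β = {z z, U, P z, U P}. Rewrite as R → β R' and R' → α R' | ε.

S → z | P | R z y | R; U → x | y R y; R → z z R' | U R' | P z R' | U P R'; P → z | S | x x S; R' → z R' | x R' | ε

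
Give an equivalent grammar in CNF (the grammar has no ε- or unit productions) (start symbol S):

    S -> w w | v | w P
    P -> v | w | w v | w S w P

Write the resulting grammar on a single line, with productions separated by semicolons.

S -> X1 X1 | v | X1 P; P -> v | w | X1 X2 | X1 Y1; X1 -> w; X2 -> v; Y1 -> S Y2; Y2 -> X1 P

Introduce a nonterminal for each terminal appearing in a rule of length ≥ 2: X1 → w, X2 → v.
Binarize each right-hand side of length ≥ 3 by chaining fresh nonterminals (Y1, Y2, …): affected rules were P → X1 S X1 P.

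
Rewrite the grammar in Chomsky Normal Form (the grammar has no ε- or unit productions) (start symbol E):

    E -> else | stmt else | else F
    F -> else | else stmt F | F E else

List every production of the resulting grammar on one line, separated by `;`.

E -> else | X1 X2 | X2 F; F -> else | X2 Y1 | F Y2; X1 -> stmt; X2 -> else; Y1 -> X1 F; Y2 -> E X2

Introduce a nonterminal for each terminal appearing in a rule of length ≥ 2: X1 → stmt, X2 → else.
Binarize each right-hand side of length ≥ 3 by chaining fresh nonterminals (Y1, Y2, …): affected rules were F → X2 X1 F; F → F E X2.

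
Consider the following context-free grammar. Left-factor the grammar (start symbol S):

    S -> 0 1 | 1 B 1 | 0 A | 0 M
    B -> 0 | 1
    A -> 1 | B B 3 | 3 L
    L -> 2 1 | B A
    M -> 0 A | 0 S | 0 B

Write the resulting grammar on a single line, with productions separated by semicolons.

S -> 1 B 1 | 0 S'; B -> 0 | 1; A -> 1 | B B 3 | 3 L; L -> 2 1 | B A; M -> 0 M'; S' -> 1 | A | M; M' -> A | S | B

S has alternatives sharing prefix '0': factor to S → 0 S' with S' → 1 | A | M.
M has alternatives sharing prefix '0': factor to M → 0 M' with M' → A | S | B.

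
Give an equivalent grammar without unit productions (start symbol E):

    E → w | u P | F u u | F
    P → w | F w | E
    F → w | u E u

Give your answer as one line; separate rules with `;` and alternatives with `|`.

E → w | u P | F u u | u E u; P → w | u P | F u u | F w | u E u; F → w | u E u

Unit pairs: E ⇒* {F}; P ⇒* {E, F}.
For each unit pair (A, B), copy every non-unit production of B to A, then drop all unit productions.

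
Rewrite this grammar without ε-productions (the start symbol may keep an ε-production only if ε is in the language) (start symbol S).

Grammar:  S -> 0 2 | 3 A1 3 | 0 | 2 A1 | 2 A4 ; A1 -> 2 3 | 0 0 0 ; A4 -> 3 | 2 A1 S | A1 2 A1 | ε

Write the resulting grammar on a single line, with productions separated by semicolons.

Nullable set = {A4}.
ε ∉ L(G), so no ε-production is kept.
For each production, add variants omitting each subset of nullable occurrences: S → 2 A4 gives 2 A4 | 2.

S -> 0 2 | 3 A1 3 | 0 | 2 A1 | 2 A4 | 2; A1 -> 2 3 | 0 0 0; A4 -> 3 | 2 A1 S | A1 2 A1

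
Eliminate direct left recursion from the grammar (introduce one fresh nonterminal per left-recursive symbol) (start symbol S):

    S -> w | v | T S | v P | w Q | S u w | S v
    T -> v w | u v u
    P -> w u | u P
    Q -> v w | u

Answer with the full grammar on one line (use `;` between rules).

S is directly left-recursive.
For S: α = {u w, v}, β = {w, v, T S, v P, w Q}. Rewrite as S → β S' and S' → α S' | ε.

S -> w S' | v S' | T S S' | v P S' | w Q S'; T -> v w | u v u; P -> w u | u P; Q -> v w | u; S' -> u w S' | v S' | ε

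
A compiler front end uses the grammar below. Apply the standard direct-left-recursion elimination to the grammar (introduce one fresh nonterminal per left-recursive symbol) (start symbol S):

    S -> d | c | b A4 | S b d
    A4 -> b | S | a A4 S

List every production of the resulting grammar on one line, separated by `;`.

S -> d S' | c S' | b A4 S'; A4 -> b | S | a A4 S; S' -> b d S' | ε

Directly left-recursive nonterminal: S.
For S: α = {b d}, β = {d, c, b A4}. Rewrite as S → β S' and S' → α S' | ε.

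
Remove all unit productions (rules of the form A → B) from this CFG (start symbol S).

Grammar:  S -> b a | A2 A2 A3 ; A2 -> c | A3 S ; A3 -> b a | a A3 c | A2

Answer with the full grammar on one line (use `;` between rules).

Unit pairs: A3 ⇒* {A2}.
For every A with A ⇒* B via unit rules, add B's non-unit alternatives to A; then delete every rule of the form X → Y.

S -> b a | A2 A2 A3; A2 -> c | A3 S; A3 -> c | A3 S | b a | a A3 c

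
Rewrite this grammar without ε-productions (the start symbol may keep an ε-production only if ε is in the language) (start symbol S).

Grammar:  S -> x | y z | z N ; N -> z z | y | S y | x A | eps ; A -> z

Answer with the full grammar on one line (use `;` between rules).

Nullable set = {N}.
ε ∉ L(G), so no ε-production is kept.
Add the nullable-subset variants: S → z N gives z N | z.

S -> x | y z | z N | z; N -> z z | y | S y | x A; A -> z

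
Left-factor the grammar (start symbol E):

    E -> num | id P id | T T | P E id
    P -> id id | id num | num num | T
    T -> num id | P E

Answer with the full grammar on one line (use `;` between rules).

E -> num | id P id | T T | P E id; P -> num num | T | id P'; T -> num id | P E; P' -> id | num

P has alternatives sharing prefix 'id': factor to P → id P' with P' → id | num.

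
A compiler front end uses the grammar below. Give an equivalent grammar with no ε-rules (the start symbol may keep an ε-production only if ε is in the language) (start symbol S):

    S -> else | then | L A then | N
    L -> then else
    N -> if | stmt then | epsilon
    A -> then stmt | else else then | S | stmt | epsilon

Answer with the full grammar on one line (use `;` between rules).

Nullable set = {A, N, S}.
ε ∈ L(G) since S is nullable, so keep S → ε.
For each production, add variants omitting each subset of nullable occurrences: S → L A then gives L A then | L then.

S -> else | then | L A then | L then | N | ε; L -> then else; N -> if | stmt then; A -> then stmt | else else then | S | stmt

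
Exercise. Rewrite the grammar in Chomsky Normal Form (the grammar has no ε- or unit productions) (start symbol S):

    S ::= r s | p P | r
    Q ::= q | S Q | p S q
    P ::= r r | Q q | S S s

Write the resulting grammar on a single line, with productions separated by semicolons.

S ::= X1 X2 | X3 P | r; Q ::= q | S Q | X3 Y1; P ::= X1 X1 | Q X4 | S Y2; X1 ::= r; X2 ::= s; X3 ::= p; X4 ::= q; Y1 ::= S X4; Y2 ::= S X2

Introduce a nonterminal for each terminal appearing in a rule of length ≥ 2: X1 → r, X2 → s, X3 → p, X4 → q.
Binarize each right-hand side of length ≥ 3 by chaining fresh nonterminals (Y1, Y2, …): affected rules were Q → X3 S X4; P → S S X2.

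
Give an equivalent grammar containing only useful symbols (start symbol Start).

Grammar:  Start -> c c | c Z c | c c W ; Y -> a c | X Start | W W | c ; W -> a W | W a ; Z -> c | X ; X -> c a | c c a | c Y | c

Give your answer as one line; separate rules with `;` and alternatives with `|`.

Start -> c c | c Z c; Y -> a c | X Start | c; Z -> c | X; X -> c a | c c a | c Y | c

Generating nonterminals: {Start, X, Y, Z}.
Reachable from Start after that: {Start, X, Y, Z}.
Removed useless symbols: {W} and every production mentioning them.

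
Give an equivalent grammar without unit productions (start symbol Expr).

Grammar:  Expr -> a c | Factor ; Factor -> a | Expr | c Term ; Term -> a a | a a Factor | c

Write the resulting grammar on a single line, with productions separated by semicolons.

Unit pairs: Expr ⇒* {Factor}; Factor ⇒* {Expr}.
For every A with A ⇒* B via unit rules, add B's non-unit alternatives to A; then delete every rule of the form X → Y.

Expr -> a | c Term | a c; Factor -> a | c Term | a c; Term -> a a | a a Factor | c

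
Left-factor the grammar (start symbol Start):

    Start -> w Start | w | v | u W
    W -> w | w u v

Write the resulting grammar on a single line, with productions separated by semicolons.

Start has alternatives sharing prefix 'w': factor to Start → w Start1 with Start1 → Start | ε.
W has alternatives sharing prefix 'w': factor to W → w W1 with W1 → ε | u v.

Start -> v | u W | w Start1; W -> w W1; Start1 -> Start | ε; W1 -> ε | u v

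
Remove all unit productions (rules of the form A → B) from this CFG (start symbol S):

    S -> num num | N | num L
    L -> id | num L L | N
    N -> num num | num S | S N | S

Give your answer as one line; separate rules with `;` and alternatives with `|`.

Unit pairs: L ⇒* {N, S}; N ⇒* {S}; S ⇒* {N}.
For each unit pair (A, B), copy every non-unit production of B to A, then drop all unit productions.

S -> num num | num L | num S | S N; L -> id | num L L | num num | num L | num S | S N; N -> num num | num L | num S | S N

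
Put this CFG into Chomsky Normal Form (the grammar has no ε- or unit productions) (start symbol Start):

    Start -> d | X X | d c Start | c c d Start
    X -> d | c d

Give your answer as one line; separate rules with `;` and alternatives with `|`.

Start -> d | X X | X1 Y1 | X2 Y2; X -> d | X2 X1; X1 -> d; X2 -> c; Y1 -> X2 Start; Y2 -> X2 Y3; Y3 -> X1 Start

Introduce a nonterminal for each terminal appearing in a rule of length ≥ 2: X1 → d, X2 → c.
Binarize each right-hand side of length ≥ 3 by chaining fresh nonterminals (Y1, Y2, …): affected rules were Start → X1 X2 Start; Start → X2 X2 X1 Start.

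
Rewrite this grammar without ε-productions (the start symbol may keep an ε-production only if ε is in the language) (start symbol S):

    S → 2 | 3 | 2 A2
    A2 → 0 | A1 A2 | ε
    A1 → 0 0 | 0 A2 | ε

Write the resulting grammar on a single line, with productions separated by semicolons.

Nullable nonterminals: {A1, A2}.
ε ∉ L(G), so no ε-production is kept.
For each production, add variants omitting each subset of nullable occurrences: A2 → A1 A2 gives A1 A2 | A1. A1 → 0 A2 gives 0 A2 | 0.

S → 2 | 3 | 2 A2; A2 → 0 | A1 A2 | A1; A1 → 0 0 | 0 A2 | 0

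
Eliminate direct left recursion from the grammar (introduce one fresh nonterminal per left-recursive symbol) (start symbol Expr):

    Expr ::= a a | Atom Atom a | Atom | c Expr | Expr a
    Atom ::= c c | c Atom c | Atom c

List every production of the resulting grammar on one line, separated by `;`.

Left recursion appears on Expr, Atom.
For Expr: α = {a}, β = {a a, Atom Atom a, Atom, c Expr}. Rewrite as Expr → β Expr1 and Expr1 → α Expr1 | ε.
For Atom: α = {c}, β = {c c, c Atom c}. Rewrite as Atom → β Atom1 and Atom1 → α Atom1 | ε.

Expr ::= a a Expr1 | Atom Atom a Expr1 | Atom Expr1 | c Expr Expr1; Atom ::= c c Atom1 | c Atom c Atom1; Expr1 ::= a Expr1 | ε; Atom1 ::= c Atom1 | ε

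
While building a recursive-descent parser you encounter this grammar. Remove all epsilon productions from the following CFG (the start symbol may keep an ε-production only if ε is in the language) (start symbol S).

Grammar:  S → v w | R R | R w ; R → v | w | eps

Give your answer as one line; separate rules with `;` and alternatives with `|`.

S → v w | R R | R | R w | w | eps; R → v | w

The nullable symbols are {R, S}.
ε ∈ L(G) since S is nullable, so keep S → ε.
Add the nullable-subset variants: S → R R gives R R | R. S → R w gives R w | w.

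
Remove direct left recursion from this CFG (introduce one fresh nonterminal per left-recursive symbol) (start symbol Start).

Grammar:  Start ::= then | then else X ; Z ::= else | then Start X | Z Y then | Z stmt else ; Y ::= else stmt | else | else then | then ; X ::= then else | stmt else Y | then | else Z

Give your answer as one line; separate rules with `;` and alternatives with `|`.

Start ::= then | then else X; Z ::= else Z1 | then Start X Z1; Y ::= else stmt | else | else then | then; X ::= then else | stmt else Y | then | else Z; Z1 ::= Y then Z1 | stmt else Z1 | epsilon

Directly left-recursive nonterminal: Z.
For Z: α = {Y then, stmt else}, β = {else, then Start X}. Rewrite as Z → β Z1 and Z1 → α Z1 | ε.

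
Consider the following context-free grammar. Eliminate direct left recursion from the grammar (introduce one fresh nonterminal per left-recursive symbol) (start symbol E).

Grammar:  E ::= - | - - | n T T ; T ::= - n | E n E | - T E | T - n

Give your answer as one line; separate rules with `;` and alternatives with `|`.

T is directly left-recursive.
For T: α = {- n}, β = {- n, E n E, - T E}. Rewrite as T → β T' and T' → α T' | ε.

E ::= - | - - | n T T; T ::= - n T' | E n E T' | - T E T'; T' ::= - n T' | ε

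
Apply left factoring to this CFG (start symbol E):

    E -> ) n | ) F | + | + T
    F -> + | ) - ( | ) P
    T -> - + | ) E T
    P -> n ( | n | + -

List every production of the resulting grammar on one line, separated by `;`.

E has alternatives sharing prefix ')': factor to E → ) E' with E' → n | F.
E has alternatives sharing prefix '+': factor to E → + E'' with E'' → ε | T.
F has alternatives sharing prefix ')': factor to F → ) F' with F' → - ( | P.
P has alternatives sharing prefix 'n': factor to P → n P' with P' → ( | ε.

E -> ) E' | + E''; F -> + | ) F'; T -> - + | ) E T; P -> + - | n P'; E' -> n | F; E'' -> epsilon | T; F' -> - ( | P; P' -> ( | epsilon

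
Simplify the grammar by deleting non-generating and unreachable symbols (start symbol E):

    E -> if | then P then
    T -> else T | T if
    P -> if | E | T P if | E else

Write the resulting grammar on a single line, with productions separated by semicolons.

Generating nonterminals: {E, P}.
Reachable from E after that: {E, P}.
Removed useless symbols: {T} and every production mentioning them.

E -> if | then P then; P -> if | E | E else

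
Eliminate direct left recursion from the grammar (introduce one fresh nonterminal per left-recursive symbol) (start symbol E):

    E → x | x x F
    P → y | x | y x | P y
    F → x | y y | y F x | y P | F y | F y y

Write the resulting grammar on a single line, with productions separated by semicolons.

E → x | x x F; P → y P' | x P' | y x P'; F → x F' | y y F' | y F x F' | y P F'; P' → y P' | epsilon; F' → y F' | y y F' | epsilon

P, F are directly left-recursive.
For P: α = {y}, β = {y, x, y x}. Rewrite as P → β P' and P' → α P' | ε.
For F: α = {y, y y}, β = {x, y y, y F x, y P}. Rewrite as F → β F' and F' → α F' | ε.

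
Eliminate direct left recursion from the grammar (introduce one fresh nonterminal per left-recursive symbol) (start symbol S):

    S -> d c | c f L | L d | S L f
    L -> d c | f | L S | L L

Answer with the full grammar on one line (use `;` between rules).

S, L are directly left-recursive.
For S: α = {L f}, β = {d c, c f L, L d}. Rewrite as S → β S' and S' → α S' | ε.
For L: α = {S, L}, β = {d c, f}. Rewrite as L → β L' and L' → α L' | ε.

S -> d c S' | c f L S' | L d S'; L -> d c L' | f L'; S' -> L f S' | epsilon; L' -> S L' | L L' | epsilon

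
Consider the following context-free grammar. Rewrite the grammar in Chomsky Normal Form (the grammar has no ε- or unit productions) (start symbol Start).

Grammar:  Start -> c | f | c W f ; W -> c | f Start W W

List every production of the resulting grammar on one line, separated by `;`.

Start -> c | f | X1 Y1; W -> c | X2 Y2; X1 -> c; X2 -> f; Y1 -> W X2; Y2 -> Start Y3; Y3 -> W W

Introduce a nonterminal for each terminal appearing in a rule of length ≥ 2: X1 → c, X2 → f.
Binarize each right-hand side of length ≥ 3 by chaining fresh nonterminals (Y1, Y2, …): affected rules were Start → X1 W X2; W → X2 Start W W.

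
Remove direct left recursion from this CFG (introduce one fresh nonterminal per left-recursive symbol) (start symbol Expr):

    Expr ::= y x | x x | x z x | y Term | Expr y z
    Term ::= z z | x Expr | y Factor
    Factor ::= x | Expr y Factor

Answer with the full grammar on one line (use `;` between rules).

Expr ::= y x Expr1 | x x Expr1 | x z x Expr1 | y Term Expr1; Term ::= z z | x Expr | y Factor; Factor ::= x | Expr y Factor; Expr1 ::= y z Expr1 | ε

Directly left-recursive nonterminal: Expr.
For Expr: α = {y z}, β = {y x, x x, x z x, y Term}. Rewrite as Expr → β Expr1 and Expr1 → α Expr1 | ε.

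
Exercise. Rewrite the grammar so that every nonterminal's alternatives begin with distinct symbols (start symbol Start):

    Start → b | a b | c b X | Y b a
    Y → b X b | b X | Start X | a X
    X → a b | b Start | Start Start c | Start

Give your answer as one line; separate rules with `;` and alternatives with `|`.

Start → b | a b | c b X | Y b a; Y → Start X | a X | b X Y1; X → a b | b Start | Start X1; Y1 → b | ε; X1 → Start c | ε

Y has alternatives sharing prefix 'b X': factor to Y → b X Y1 with Y1 → b | ε.
X has alternatives sharing prefix 'Start': factor to X → Start X1 with X1 → Start c | ε.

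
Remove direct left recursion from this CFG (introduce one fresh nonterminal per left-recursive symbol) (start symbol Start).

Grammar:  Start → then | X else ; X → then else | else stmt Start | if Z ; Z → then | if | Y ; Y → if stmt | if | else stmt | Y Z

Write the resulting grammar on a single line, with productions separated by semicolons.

Directly left-recursive nonterminal: Y.
For Y: α = {Z}, β = {if stmt, if, else stmt}. Rewrite as Y → β Y1 and Y1 → α Y1 | ε.

Start → then | X else; X → then else | else stmt Start | if Z; Z → then | if | Y; Y → if stmt Y1 | if Y1 | else stmt Y1; Y1 → Z Y1 | ε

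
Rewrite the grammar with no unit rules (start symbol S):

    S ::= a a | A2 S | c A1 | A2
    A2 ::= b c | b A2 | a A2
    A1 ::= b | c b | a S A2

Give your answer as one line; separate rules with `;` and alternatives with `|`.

S ::= b c | b A2 | a A2 | a a | A2 S | c A1; A2 ::= b c | b A2 | a A2; A1 ::= b | c b | a S A2

Unit pairs: S ⇒* {A2}.
For every A with A ⇒* B via unit rules, add B's non-unit alternatives to A; then delete every rule of the form X → Y.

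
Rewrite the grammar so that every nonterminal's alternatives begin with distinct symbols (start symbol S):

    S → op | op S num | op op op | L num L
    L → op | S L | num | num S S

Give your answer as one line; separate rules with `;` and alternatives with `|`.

S has alternatives sharing prefix 'op': factor to S → op S' with S' → ε | S num | op op.
L has alternatives sharing prefix 'num': factor to L → num L' with L' → ε | S S.

S → L num L | op S'; L → op | S L | num L'; S' → eps | S num | op op; L' → eps | S S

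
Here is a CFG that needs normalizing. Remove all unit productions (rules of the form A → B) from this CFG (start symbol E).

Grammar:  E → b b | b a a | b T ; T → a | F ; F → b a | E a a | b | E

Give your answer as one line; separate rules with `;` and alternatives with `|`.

Unit pairs: F ⇒* {E}; T ⇒* {E, F}.
Replace each nonterminal's rules with the union of the non-unit rules of every nonterminal it unit-derives.

E → b b | b a a | b T; T → b b | b a a | b T | b a | E a a | b | a; F → b b | b a a | b T | b a | E a a | b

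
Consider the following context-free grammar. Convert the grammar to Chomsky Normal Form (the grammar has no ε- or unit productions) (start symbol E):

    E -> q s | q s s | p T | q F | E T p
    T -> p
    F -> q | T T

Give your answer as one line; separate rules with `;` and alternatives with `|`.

E -> X1 X2 | X1 Y1 | X3 T | X1 F | E Y2; T -> p; F -> q | T T; X1 -> q; X2 -> s; X3 -> p; Y1 -> X2 X2; Y2 -> T X3

Introduce a nonterminal for each terminal appearing in a rule of length ≥ 2: X1 → q, X2 → s, X3 → p.
Binarize each right-hand side of length ≥ 3 by chaining fresh nonterminals (Y1, Y2, …): affected rules were E → X1 X2 X2; E → E T X3.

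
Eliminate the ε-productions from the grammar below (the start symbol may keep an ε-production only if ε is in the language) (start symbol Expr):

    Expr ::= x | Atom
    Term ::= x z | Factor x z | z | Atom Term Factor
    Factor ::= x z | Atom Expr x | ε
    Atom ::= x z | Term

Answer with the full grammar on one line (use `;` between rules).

Expr ::= x | Atom; Term ::= x z | Factor x z | z | Atom Term Factor | Atom Term; Factor ::= x z | Atom Expr x; Atom ::= x z | Term

Nullable set = {Factor}.
ε ∉ L(G), so no ε-production is kept.
Expand every rule over subsets of its nullable positions: Term → Atom Term Factor gives Atom Term Factor | Atom Term.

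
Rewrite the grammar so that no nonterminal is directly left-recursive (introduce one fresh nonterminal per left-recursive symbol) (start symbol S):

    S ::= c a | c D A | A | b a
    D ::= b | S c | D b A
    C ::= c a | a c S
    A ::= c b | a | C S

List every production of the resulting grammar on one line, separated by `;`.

Directly left-recursive nonterminal: D.
For D: α = {b A}, β = {b, S c}. Rewrite as D → β D' and D' → α D' | ε.

S ::= c a | c D A | A | b a; D ::= b D' | S c D'; C ::= c a | a c S; A ::= c b | a | C S; D' ::= b A D' | ε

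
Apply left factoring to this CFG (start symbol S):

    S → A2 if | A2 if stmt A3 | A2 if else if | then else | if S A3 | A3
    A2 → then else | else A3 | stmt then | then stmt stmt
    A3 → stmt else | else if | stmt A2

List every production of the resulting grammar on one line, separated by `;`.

S has alternatives sharing prefix 'A2 if': factor to S → A2 if S' with S' → ε | stmt A3 | else if.
A2 has alternatives sharing prefix 'then': factor to A2 → then A2' with A2' → else | stmt stmt.
A3 has alternatives sharing prefix 'stmt': factor to A3 → stmt A3' with A3' → else | A2.

S → then else | if S A3 | A3 | A2 if S'; A2 → else A3 | stmt then | then A2'; A3 → else if | stmt A3'; S' → ε | stmt A3 | else if; A2' → else | stmt stmt; A3' → else | A2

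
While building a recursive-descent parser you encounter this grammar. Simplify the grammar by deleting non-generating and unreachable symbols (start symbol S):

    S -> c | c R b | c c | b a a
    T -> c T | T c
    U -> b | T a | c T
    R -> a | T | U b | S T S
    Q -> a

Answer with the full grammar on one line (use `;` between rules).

S -> c | c R b | c c | b a a; U -> b; R -> a | U b

Generating nonterminals: {Q, R, S, U}.
Reachable from S after that: {R, S, U}.
Removed useless symbols: {Q, T} and every production mentioning them.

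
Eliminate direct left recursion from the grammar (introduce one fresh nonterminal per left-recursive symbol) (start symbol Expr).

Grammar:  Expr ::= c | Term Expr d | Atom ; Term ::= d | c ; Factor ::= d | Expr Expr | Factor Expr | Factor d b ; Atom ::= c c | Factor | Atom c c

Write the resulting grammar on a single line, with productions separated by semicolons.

Expr ::= c | Term Expr d | Atom; Term ::= d | c; Factor ::= d Factor1 | Expr Expr Factor1; Atom ::= c c Atom1 | Factor Atom1; Factor1 ::= Expr Factor1 | d b Factor1 | ε; Atom1 ::= c c Atom1 | ε

Factor, Atom are directly left-recursive.
For Factor: α = {Expr, d b}, β = {d, Expr Expr}. Rewrite as Factor → β Factor1 and Factor1 → α Factor1 | ε.
For Atom: α = {c c}, β = {c c, Factor}. Rewrite as Atom → β Atom1 and Atom1 → α Atom1 | ε.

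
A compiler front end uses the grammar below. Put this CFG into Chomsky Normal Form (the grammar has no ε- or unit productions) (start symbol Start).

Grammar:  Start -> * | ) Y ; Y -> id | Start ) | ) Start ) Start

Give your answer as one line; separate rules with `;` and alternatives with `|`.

Introduce a nonterminal for each terminal appearing in a rule of length ≥ 2: X1 → ).
Binarize each right-hand side of length ≥ 3 by chaining fresh nonterminals (Y1, Y2, …): affected rules were Y → X1 Start X1 Start.

Start -> * | X1 Y; Y -> id | Start X1 | X1 Y1; X1 -> ); Y1 -> Start Y2; Y2 -> X1 Start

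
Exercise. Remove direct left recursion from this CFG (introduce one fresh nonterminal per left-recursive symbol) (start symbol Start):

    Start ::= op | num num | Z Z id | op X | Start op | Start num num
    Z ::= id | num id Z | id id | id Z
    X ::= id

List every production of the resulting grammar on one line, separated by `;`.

Start ::= op Start1 | num num Start1 | Z Z id Start1 | op X Start1; Z ::= id | num id Z | id id | id Z; X ::= id; Start1 ::= op Start1 | num num Start1 | ε

Start is directly left-recursive.
For Start: α = {op, num num}, β = {op, num num, Z Z id, op X}. Rewrite as Start → β Start1 and Start1 → α Start1 | ε.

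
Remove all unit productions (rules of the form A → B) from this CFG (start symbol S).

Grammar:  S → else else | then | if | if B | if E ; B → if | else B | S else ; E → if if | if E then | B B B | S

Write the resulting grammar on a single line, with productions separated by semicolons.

S → else else | then | if | if B | if E; B → if | else B | S else; E → if if | if E then | B B B | else else | then | if | if B | if E

Unit pairs: E ⇒* {S}.
For each unit pair (A, B), copy every non-unit production of B to A, then drop all unit productions.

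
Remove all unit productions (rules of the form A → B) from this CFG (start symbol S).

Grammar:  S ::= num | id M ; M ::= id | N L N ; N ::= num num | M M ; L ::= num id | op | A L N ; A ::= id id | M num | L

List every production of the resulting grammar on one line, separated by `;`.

S ::= num | id M; M ::= id | N L N; N ::= num num | M M; L ::= num id | op | A L N; A ::= num id | op | A L N | id id | M num

Unit pairs: A ⇒* {L}.
Replace each nonterminal's rules with the union of the non-unit rules of every nonterminal it unit-derives.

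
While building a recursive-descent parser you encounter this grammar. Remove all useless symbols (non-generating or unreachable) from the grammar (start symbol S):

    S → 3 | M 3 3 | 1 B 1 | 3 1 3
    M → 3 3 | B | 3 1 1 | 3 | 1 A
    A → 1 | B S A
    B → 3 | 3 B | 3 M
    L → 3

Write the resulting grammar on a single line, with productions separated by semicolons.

S → 3 | M 3 3 | 1 B 1 | 3 1 3; M → 3 3 | B | 3 1 1 | 3 | 1 A; A → 1 | B S A; B → 3 | 3 B | 3 M

Generating nonterminals: {A, B, L, M, S}.
Reachable from S after that: {A, B, M, S}.
Removed useless symbols: {L} and every production mentioning them.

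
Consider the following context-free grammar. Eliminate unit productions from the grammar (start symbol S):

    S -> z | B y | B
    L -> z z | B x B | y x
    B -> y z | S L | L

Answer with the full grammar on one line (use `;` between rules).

Unit pairs: B ⇒* {L}; S ⇒* {B, L}.
For each unit pair (A, B), copy every non-unit production of B to A, then drop all unit productions.

S -> z z | B x B | y x | y z | S L | z | B y; L -> z z | B x B | y x; B -> z z | B x B | y x | y z | S L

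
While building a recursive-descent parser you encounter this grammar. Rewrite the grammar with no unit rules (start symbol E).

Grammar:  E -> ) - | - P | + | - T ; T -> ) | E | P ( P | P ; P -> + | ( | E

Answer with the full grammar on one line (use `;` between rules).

Unit pairs: P ⇒* {E}; T ⇒* {E, P}.
Replace each nonterminal's rules with the union of the non-unit rules of every nonterminal it unit-derives.

E -> ) - | - P | + | - T; T -> ) - | - P | + | - T | ( | ) | P ( P; P -> ) - | - P | + | - T | (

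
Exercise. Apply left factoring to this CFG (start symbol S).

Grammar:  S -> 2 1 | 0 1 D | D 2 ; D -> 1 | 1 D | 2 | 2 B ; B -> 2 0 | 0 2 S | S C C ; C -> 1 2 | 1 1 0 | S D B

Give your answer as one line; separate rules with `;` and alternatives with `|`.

D has alternatives sharing prefix '1': factor to D → 1 D' with D' → ε | D.
D has alternatives sharing prefix '2': factor to D → 2 D'' with D'' → ε | B.
C has alternatives sharing prefix '1': factor to C → 1 C' with C' → 2 | 1 0.

S -> 2 1 | 0 1 D | D 2; D -> 1 D' | 2 D''; B -> 2 0 | 0 2 S | S C C; C -> S D B | 1 C'; D' -> ε | D; D'' -> ε | B; C' -> 2 | 1 0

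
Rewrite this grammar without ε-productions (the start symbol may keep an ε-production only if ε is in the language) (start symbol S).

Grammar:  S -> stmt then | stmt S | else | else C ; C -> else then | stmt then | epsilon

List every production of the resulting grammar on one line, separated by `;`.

S -> stmt then | stmt S | else | else C; C -> else then | stmt then

Nullable set = {C}.
ε ∉ L(G), so no ε-production is kept.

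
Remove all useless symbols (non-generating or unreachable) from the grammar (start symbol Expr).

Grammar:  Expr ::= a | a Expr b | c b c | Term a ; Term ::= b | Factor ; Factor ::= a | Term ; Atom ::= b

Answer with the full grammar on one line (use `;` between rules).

Expr ::= a | a Expr b | c b c | Term a; Term ::= b | Factor; Factor ::= a | Term

Generating nonterminals: {Atom, Expr, Factor, Term}.
Reachable from Expr after that: {Expr, Factor, Term}.
Removed useless symbols: {Atom} and every production mentioning them.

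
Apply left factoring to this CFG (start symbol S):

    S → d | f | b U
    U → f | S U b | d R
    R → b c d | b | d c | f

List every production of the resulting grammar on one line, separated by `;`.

R has alternatives sharing prefix 'b': factor to R → b R' with R' → c d | ε.

S → d | f | b U; U → f | S U b | d R; R → d c | f | b R'; R' → c d | eps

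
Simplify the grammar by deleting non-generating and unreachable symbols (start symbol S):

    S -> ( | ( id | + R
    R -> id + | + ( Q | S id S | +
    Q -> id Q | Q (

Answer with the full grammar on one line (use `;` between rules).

S -> ( | ( id | + R; R -> id + | S id S | +

Generating nonterminals: {R, S}.
Reachable from S after that: {R, S}.
Removed useless symbols: {Q} and every production mentioning them.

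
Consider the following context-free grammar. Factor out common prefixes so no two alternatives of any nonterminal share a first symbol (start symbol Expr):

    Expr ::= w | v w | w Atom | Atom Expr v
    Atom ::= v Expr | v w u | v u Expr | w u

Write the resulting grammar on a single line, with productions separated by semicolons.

Expr has alternatives sharing prefix 'w': factor to Expr → w Expr1 with Expr1 → ε | Atom.
Atom has alternatives sharing prefix 'v': factor to Atom → v Atom1 with Atom1 → Expr | w u | u Expr.

Expr ::= v w | Atom Expr v | w Expr1; Atom ::= w u | v Atom1; Expr1 ::= ε | Atom; Atom1 ::= Expr | w u | u Expr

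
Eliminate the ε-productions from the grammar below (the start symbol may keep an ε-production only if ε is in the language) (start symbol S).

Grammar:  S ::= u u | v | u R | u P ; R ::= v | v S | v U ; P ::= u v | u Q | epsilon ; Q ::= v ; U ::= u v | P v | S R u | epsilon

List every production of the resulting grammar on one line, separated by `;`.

Nullable set = {P, U}.
ε ∉ L(G), so no ε-production is kept.
Add the nullable-subset variants: S → u P gives u P | u. U → P v gives P v | v.

S ::= u u | v | u R | u P | u; R ::= v | v S | v U; P ::= u v | u Q; Q ::= v; U ::= u v | P v | v | S R u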